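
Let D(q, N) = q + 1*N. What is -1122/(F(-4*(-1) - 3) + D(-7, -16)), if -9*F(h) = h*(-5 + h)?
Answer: 10098/203 ≈ 49.744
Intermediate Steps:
D(q, N) = N + q (D(q, N) = q + N = N + q)
F(h) = -h*(-5 + h)/9
-1122/(F(-4*(-1) - 3) + D(-7, -16)) = -1122/((-4*(-1) - 3)*(5 - (-4*(-1) - 3))/9 + (-16 - 7)) = -1122/((4 - 3)*(5 - (4 - 3))/9 - 23) = -1122/((⅑)*1*(5 - 1*1) - 23) = -1122/((⅑)*1*(5 - 1) - 23) = -1122/((⅑)*1*4 - 23) = -1122/(4/9 - 23) = -1122/(-203/9) = -9/203*(-1122) = 10098/203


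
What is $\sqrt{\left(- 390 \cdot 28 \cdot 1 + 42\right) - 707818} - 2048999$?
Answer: $-2048999 + 2 i \sqrt{179674} \approx -2.049 \cdot 10^{6} + 847.76 i$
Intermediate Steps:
$\sqrt{\left(- 390 \cdot 28 \cdot 1 + 42\right) - 707818} - 2048999 = \sqrt{\left(\left(-390\right) 28 + 42\right) - 707818} - 2048999 = \sqrt{\left(-10920 + 42\right) - 707818} - 2048999 = \sqrt{-10878 - 707818} - 2048999 = \sqrt{-718696} - 2048999 = 2 i \sqrt{179674} - 2048999 = -2048999 + 2 i \sqrt{179674}$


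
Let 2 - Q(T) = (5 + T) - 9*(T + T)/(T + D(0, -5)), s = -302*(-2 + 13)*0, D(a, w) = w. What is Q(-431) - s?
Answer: 97183/218 ≈ 445.79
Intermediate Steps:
s = 0 (s = -302*11*0 = -302*0 = -1*0 = 0)
Q(T) = -3 - T + 18*T/(-5 + T) (Q(T) = 2 - ((5 + T) - 9*(T + T)/(T - 5)) = 2 - ((5 + T) - 9*2*T/(-5 + T)) = 2 - ((5 + T) - 18*T/(-5 + T)) = 2 - (5 + T - 18*T/(-5 + T)) = 2 + (-5 - T + 18*T/(-5 + T)) = -3 - T + 18*T/(-5 + T))
Q(-431) - s = (15 - 1*(-431)**2 + 20*(-431))/(-5 - 431) - 1*0 = (15 - 1*185761 - 8620)/(-436) + 0 = -(15 - 185761 - 8620)/436 + 0 = -1/436*(-194366) + 0 = 97183/218 + 0 = 97183/218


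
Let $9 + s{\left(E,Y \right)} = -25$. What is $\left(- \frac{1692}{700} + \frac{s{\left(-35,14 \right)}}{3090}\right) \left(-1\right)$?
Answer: $\frac{131302}{54075} \approx 2.4281$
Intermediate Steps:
$s{\left(E,Y \right)} = -34$ ($s{\left(E,Y \right)} = -9 - 25 = -34$)
$\left(- \frac{1692}{700} + \frac{s{\left(-35,14 \right)}}{3090}\right) \left(-1\right) = \left(- \frac{1692}{700} - \frac{34}{3090}\right) \left(-1\right) = \left(\left(-1692\right) \frac{1}{700} - \frac{17}{1545}\right) \left(-1\right) = \left(- \frac{423}{175} - \frac{17}{1545}\right) \left(-1\right) = \left(- \frac{131302}{54075}\right) \left(-1\right) = \frac{131302}{54075}$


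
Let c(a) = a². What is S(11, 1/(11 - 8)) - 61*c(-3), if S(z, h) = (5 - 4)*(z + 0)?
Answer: -538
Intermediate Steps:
S(z, h) = z (S(z, h) = 1*z = z)
S(11, 1/(11 - 8)) - 61*c(-3) = 11 - 61*(-3)² = 11 - 61*9 = 11 - 549 = -538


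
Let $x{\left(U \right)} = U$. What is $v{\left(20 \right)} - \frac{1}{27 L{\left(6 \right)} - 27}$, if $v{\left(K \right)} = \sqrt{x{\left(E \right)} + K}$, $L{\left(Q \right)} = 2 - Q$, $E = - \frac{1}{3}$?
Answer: $\frac{1}{135} + \frac{\sqrt{177}}{3} \approx 4.4421$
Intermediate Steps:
$E = - \frac{1}{3}$ ($E = \left(-1\right) \frac{1}{3} = - \frac{1}{3} \approx -0.33333$)
$v{\left(K \right)} = \sqrt{- \frac{1}{3} + K}$
$v{\left(20 \right)} - \frac{1}{27 L{\left(6 \right)} - 27} = \frac{\sqrt{-3 + 9 \cdot 20}}{3} - \frac{1}{27 \left(2 - 6\right) - 27} = \frac{\sqrt{-3 + 180}}{3} - \frac{1}{27 \left(2 - 6\right) - 27} = \frac{\sqrt{177}}{3} - \frac{1}{27 \left(-4\right) - 27} = \frac{\sqrt{177}}{3} - \frac{1}{-108 - 27} = \frac{\sqrt{177}}{3} - \frac{1}{-135} = \frac{\sqrt{177}}{3} - - \frac{1}{135} = \frac{\sqrt{177}}{3} + \frac{1}{135} = \frac{1}{135} + \frac{\sqrt{177}}{3}$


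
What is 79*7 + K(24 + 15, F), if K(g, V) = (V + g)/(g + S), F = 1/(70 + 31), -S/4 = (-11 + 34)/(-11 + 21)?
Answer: 8341797/15049 ≈ 554.31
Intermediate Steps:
S = -46/5 (S = -4*(-11 + 34)/(-11 + 21) = -92/10 = -4*23/10 = -46/5 ≈ -9.2000)
F = 1/101 ≈ 0.0099010
K(g, V) = (V + g)/(-46/5 + g) (K(g, V) = (V + g)/(g - 46/5) = (V + g)/(-46/5 + g))
79*7 + K(24 + 15, F) = 79*7 + 5*(1/101 + (24 + 15))/(-46 + 5*(24 + 15)) = 553 + 5*(1/101 + 39)/(-46 + 5*39) = 553 + 5*(3940/101)/(-46 + 195) = 553 + 5*(3940/101)/149 = 553 + 5*(1/149)*(3940/101) = 553 + 19700/15049 = 8341797/15049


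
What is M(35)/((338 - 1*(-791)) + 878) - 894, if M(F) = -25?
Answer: -1794283/2007 ≈ -894.01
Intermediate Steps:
M(35)/((338 - 1*(-791)) + 878) - 894 = -25/((338 - 1*(-791)) + 878) - 894 = -25/((338 + 791) + 878) - 894 = -25/(1129 + 878) - 894 = -25/2007 - 894 = -1794283/2007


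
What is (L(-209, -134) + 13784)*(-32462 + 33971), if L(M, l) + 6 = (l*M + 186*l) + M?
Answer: 25126359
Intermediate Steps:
L(M, l) = -6 + M + 186*l + M*l (L(M, l) = -6 + ((l*M + 186*l) + M) = -6 + ((M*l + 186*l) + M) = -6 + ((186*l + M*l) + M) = -6 + (M + 186*l + M*l) = -6 + M + 186*l + M*l)
(L(-209, -134) + 13784)*(-32462 + 33971) = ((-6 - 209 + 186*(-134) - 209*(-134)) + 13784)*(-32462 + 33971) = ((-6 - 209 - 24924 + 28006) + 13784)*1509 = (2867 + 13784)*1509 = 16651*1509 = 25126359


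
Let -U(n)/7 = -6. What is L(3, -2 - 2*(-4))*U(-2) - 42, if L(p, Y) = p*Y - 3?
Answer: 588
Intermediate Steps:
U(n) = 42 (U(n) = -7*(-6) = 42)
L(p, Y) = -3 + Y*p (L(p, Y) = Y*p - 3 = -3 + Y*p)
L(3, -2 - 2*(-4))*U(-2) - 42 = (-3 + (-2 - 2*(-4))*3)*42 - 42 = (-3 + (-2 + 8)*3)*42 - 42 = (-3 + 6*3)*42 - 42 = (-3 + 18)*42 - 42 = 15*42 - 42 = 630 - 42 = 588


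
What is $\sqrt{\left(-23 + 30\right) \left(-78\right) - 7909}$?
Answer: $i \sqrt{8455} \approx 91.951 i$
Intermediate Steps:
$\sqrt{\left(-23 + 30\right) \left(-78\right) - 7909} = \sqrt{7 \left(-78\right) - 7909} = \sqrt{-546 - 7909} = \sqrt{-8455} = i \sqrt{8455}$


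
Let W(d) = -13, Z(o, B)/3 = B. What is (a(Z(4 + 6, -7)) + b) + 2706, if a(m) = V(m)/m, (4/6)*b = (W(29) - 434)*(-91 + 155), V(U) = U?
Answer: -40205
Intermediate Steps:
Z(o, B) = 3*B
b = -42912 (b = 3*((-13 - 434)*(-91 + 155))/2 = 3*(-447*64)/2 = (3/2)*(-28608) = -42912)
a(m) = 1 (a(m) = m/m = 1)
(a(Z(4 + 6, -7)) + b) + 2706 = (1 - 42912) + 2706 = -42911 + 2706 = -40205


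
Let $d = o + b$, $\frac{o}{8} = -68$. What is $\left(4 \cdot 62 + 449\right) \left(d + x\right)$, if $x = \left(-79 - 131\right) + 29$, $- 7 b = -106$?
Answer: $- \frac{3463393}{7} \approx -4.9477 \cdot 10^{5}$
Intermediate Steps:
$o = -544$ ($o = 8 \left(-68\right) = -544$)
$b = \frac{106}{7}$ ($b = \left(- \frac{1}{7}\right) \left(-106\right) = \frac{106}{7} \approx 15.143$)
$x = -181$ ($x = -210 + 29 = -181$)
$d = - \frac{3702}{7}$ ($d = -544 + \frac{106}{7} = - \frac{3702}{7} \approx -528.86$)
$\left(4 \cdot 62 + 449\right) \left(d + x\right) = \left(4 \cdot 62 + 449\right) \left(- \frac{3702}{7} - 181\right) = \left(248 + 449\right) \left(- \frac{4969}{7}\right) = 697 \left(- \frac{4969}{7}\right) = - \frac{3463393}{7}$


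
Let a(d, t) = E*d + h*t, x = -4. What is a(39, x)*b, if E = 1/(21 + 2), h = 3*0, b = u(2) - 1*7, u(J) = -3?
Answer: -390/23 ≈ -16.957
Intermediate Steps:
b = -10 (b = -3 - 1*7 = -3 - 7 = -10)
h = 0
E = 1/23 ≈ 0.043478
a(d, t) = d/23 (a(d, t) = d/23 + 0*t = d/23 + 0 = d/23)
a(39, x)*b = ((1/23)*39)*(-10) = (39/23)*(-10) = -390/23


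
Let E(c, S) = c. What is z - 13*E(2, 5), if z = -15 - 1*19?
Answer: -60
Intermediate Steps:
z = -34 (z = -15 - 19 = -34)
z - 13*E(2, 5) = -34 - 13*2 = -34 - 26 = -60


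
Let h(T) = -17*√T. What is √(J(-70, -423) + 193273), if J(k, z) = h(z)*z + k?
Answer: 3*√(21467 + 2397*I*√47) ≈ 467.18 + 158.29*I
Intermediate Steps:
J(k, z) = k - 17*z^(3/2) (J(k, z) = (-17*√z)*z + k = -17*z^(3/2) + k = k - 17*z^(3/2))
√(J(-70, -423) + 193273) = √((-70 - (-21573)*I*√47) + 193273) = √((-70 + 21573*I*√47) + 193273) = √(193203 + 21573*I*√47)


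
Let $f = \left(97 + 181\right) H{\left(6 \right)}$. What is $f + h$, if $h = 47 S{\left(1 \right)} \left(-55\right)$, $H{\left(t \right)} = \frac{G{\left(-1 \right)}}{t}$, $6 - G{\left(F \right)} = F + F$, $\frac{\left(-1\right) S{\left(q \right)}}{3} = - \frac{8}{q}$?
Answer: $- \frac{185008}{3} \approx -61669.0$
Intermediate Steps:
$S{\left(q \right)} = \frac{24}{q}$ ($S{\left(q \right)} = - 3 \left(- \frac{8}{q}\right) = \frac{24}{q}$)
$G{\left(F \right)} = 6 - 2 F$ ($G{\left(F \right)} = 6 - \left(F + F\right) = 6 - 2 F$)
$H{\left(t \right)} = \frac{8}{t}$ ($H{\left(t \right)} = \frac{6 - -2}{t} = \frac{6 + 2}{t} = \frac{8}{t}$)
$h = -62040$ ($h = 47 \cdot \frac{24}{1} \left(-55\right) = 47 \cdot 24 \cdot 1 \left(-55\right) = 47 \cdot 24 \left(-55\right) = 1128 \left(-55\right) = -62040$)
$f = \frac{1112}{3}$ ($f = \left(97 + 181\right) \frac{8}{6} = 278 \cdot 8 \cdot \frac{1}{6} = 278 \cdot \frac{4}{3} = \frac{1112}{3} \approx 370.67$)
$f + h = \frac{1112}{3} - 62040 = - \frac{185008}{3}$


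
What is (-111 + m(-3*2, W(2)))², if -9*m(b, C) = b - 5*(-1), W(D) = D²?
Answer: 996004/81 ≈ 12296.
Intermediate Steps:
m(b, C) = -5/9 - b/9 (m(b, C) = -(b - 5*(-1))/9 = -(b + 5)/9 = -(5 + b)/9 = -5/9 - b/9)
(-111 + m(-3*2, W(2)))² = (-111 + (-5/9 - (-1)*2/3))² = (-111 + (-5/9 - ⅑*(-6)))² = (-111 + (-5/9 + ⅔))² = (-111 + ⅑)² = (-998/9)² = 996004/81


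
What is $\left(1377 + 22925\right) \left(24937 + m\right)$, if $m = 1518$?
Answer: $642909410$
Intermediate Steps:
$\left(1377 + 22925\right) \left(24937 + m\right) = \left(1377 + 22925\right) \left(24937 + 1518\right) = 24302 \cdot 26455 = 642909410$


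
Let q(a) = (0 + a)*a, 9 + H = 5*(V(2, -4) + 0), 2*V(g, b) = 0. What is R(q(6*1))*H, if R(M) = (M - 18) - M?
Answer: 162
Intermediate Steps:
V(g, b) = 0 (V(g, b) = (1/2)*0 = 0)
H = -9 (H = -9 + 5*(0 + 0) = -9 + 5*0 = -9 + 0 = -9)
q(a) = a**2 (q(a) = a*a = a**2)
R(M) = -18 (R(M) = (-18 + M) - M = -18)
R(q(6*1))*H = -18*(-9) = 162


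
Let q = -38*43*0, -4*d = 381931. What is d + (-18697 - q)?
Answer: -456719/4 ≈ -1.1418e+5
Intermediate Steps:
d = -381931/4 (d = -¼*381931 = -381931/4 ≈ -95483.)
q = 0 (q = -1634*0 = 0)
d + (-18697 - q) = -381931/4 + (-18697 - 1*0) = -381931/4 + (-18697 + 0) = -381931/4 - 18697 = -456719/4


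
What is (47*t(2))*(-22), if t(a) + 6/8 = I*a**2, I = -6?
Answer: 51183/2 ≈ 25592.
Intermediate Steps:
t(a) = -3/4 - 6*a**2
(47*t(2))*(-22) = (47*(-3/4 - 6*2**2))*(-22) = (47*(-3/4 - 6*4))*(-22) = (47*(-3/4 - 24))*(-22) = (47*(-99/4))*(-22) = -4653/4*(-22) = 51183/2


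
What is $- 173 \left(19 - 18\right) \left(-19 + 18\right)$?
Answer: $173$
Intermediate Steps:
$- 173 \left(19 - 18\right) \left(-19 + 18\right) = - 173 \cdot 1 \left(-1\right) = \left(-173\right) \left(-1\right) = 173$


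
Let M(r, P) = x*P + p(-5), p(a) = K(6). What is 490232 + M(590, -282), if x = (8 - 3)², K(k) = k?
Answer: 483188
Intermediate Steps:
p(a) = 6
x = 25 (x = 5² = 25)
M(r, P) = 6 + 25*P (M(r, P) = 25*P + 6 = 6 + 25*P)
490232 + M(590, -282) = 490232 + (6 + 25*(-282)) = 490232 + (6 - 7050) = 490232 - 7044 = 483188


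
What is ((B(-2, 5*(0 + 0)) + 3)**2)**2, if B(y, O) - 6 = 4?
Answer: 28561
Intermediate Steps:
B(y, O) = 10 (B(y, O) = 6 + 4 = 10)
((B(-2, 5*(0 + 0)) + 3)**2)**2 = ((10 + 3)**2)**2 = (13**2)**2 = 169**2 = 28561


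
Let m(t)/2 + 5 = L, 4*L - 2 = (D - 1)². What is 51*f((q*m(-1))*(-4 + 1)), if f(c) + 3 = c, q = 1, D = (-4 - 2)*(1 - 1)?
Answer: 2295/2 ≈ 1147.5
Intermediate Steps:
D = 0 (D = -6*0 = 0)
L = ¾ (L = ½ + (0 - 1)²/4 = ½ + (¼)*(-1)² = ½ + (¼)*1 = ½ + ¼ = ¾ ≈ 0.75000)
m(t) = -17/2 (m(t) = -10 + 2*(¾) = -10 + 3/2 = -17/2)
f(c) = -3 + c
51*f((q*m(-1))*(-4 + 1)) = 51*(-3 + (1*(-17/2))*(-4 + 1)) = 51*(-3 - 17/2*(-3)) = 51*(-3 + 51/2) = 51*(45/2) = 2295/2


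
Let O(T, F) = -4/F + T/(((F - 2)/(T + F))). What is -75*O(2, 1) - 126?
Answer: 624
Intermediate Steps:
O(T, F) = -4/F + T*(F + T)/(-2 + F) (O(T, F) = -4/F + T/(((-2 + F)/(F + T))) = -4/F + T*((F + T)/(-2 + F)) = -4/F + T*(F + T)/(-2 + F))
-75*O(2, 1) - 126 = -75*(8 - 4*1 + 1*2**2 + 2*1**2)/(1*(-2 + 1)) - 126 = -75*(8 - 4 + 1*4 + 2*1)/(-1) - 126 = -75*(-1)*(8 - 4 + 4 + 2) - 126 = -75*(-1)*10 - 126 = -75*(-10) - 126 = 750 - 126 = 624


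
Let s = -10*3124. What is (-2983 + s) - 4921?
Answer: -39144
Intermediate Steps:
s = -31240
(-2983 + s) - 4921 = (-2983 - 31240) - 4921 = -34223 - 4921 = -39144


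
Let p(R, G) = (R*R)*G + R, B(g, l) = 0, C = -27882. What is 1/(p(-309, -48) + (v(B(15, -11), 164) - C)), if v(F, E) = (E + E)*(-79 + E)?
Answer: -1/4527635 ≈ -2.2087e-7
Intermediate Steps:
v(F, E) = 2*E*(-79 + E) (v(F, E) = (2*E)*(-79 + E) = 2*E*(-79 + E))
p(R, G) = R + G*R² (p(R, G) = R²*G + R = G*R² + R = R + G*R²)
1/(p(-309, -48) + (v(B(15, -11), 164) - C)) = 1/(-309*(1 - 48*(-309)) + (2*164*(-79 + 164) - 1*(-27882))) = 1/(-309*(1 + 14832) + (2*164*85 + 27882)) = 1/(-309*14833 + (27880 + 27882)) = 1/(-4583397 + 55762) = 1/(-4527635) = -1/4527635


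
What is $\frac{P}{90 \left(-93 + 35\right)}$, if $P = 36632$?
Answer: $- \frac{9158}{1305} \approx -7.0176$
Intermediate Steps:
$\frac{P}{90 \left(-93 + 35\right)} = \frac{36632}{90 \left(-93 + 35\right)} = \frac{36632}{90 \left(-58\right)} = \frac{36632}{-5220} = 36632 \left(- \frac{1}{5220}\right) = - \frac{9158}{1305}$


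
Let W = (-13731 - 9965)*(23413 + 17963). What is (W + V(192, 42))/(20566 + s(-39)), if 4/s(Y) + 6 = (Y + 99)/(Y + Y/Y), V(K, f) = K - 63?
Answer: -35296040412/740357 ≈ -47674.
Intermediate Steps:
V(K, f) = -63 + K
s(Y) = 4/(-6 + (99 + Y)/(1 + Y)) (s(Y) = 4/(-6 + (Y + 99)/(Y + Y/Y)) = 4/(-6 + (99 + Y)/(Y + 1)) = 4/(-6 + (99 + Y)/(1 + Y)))
W = -980445696 (W = -23696*41376 = -980445696)
(W + V(192, 42))/(20566 + s(-39)) = (-980445696 + (-63 + 192))/(20566 + 4*(-1 - 1*(-39))/(-93 + 5*(-39))) = (-980445696 + 129)/(20566 + 4*(-1 + 39)/(-93 - 195)) = -980445567/(20566 + 4*38/(-288)) = -980445567/(20566 + 4*(-1/288)*38) = -980445567/(20566 - 19/36) = -980445567/740357/36 = -980445567*36/740357 = -35296040412/740357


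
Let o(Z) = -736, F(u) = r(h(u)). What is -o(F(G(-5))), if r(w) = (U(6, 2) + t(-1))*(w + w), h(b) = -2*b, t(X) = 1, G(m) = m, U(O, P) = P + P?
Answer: 736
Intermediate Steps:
U(O, P) = 2*P
r(w) = 10*w (r(w) = (2*2 + 1)*(w + w) = (4 + 1)*(2*w) = 5*(2*w) = 10*w)
F(u) = -20*u (F(u) = 10*(-2*u) = -20*u)
-o(F(G(-5))) = -1*(-736) = 736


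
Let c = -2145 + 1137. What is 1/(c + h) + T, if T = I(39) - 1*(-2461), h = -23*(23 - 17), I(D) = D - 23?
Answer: 2838641/1146 ≈ 2477.0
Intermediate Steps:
I(D) = -23 + D
h = -138 (h = -23*6 = -138)
c = -1008
T = 2477 (T = (-23 + 39) - 1*(-2461) = 16 + 2461 = 2477)
1/(c + h) + T = 1/(-1008 - 138) + 2477 = 1/(-1146) + 2477 = -1/1146 + 2477 = 2838641/1146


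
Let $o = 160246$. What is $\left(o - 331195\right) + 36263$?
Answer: $-134686$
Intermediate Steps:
$\left(o - 331195\right) + 36263 = \left(160246 - 331195\right) + 36263 = -170949 + 36263 = -134686$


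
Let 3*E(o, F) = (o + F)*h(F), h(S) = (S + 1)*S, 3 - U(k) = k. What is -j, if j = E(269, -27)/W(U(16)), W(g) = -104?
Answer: 1089/2 ≈ 544.50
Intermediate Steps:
U(k) = 3 - k
h(S) = S*(1 + S) (h(S) = (1 + S)*S = S*(1 + S))
E(o, F) = F*(1 + F)*(F + o)/3 (E(o, F) = ((o + F)*(F*(1 + F)))/3 = ((F + o)*(F*(1 + F)))/3 = (F*(1 + F)*(F + o))/3 = F*(1 + F)*(F + o)/3)
j = -1089/2 (j = ((⅓)*(-27)*(1 - 27)*(-27 + 269))/(-104) = ((⅓)*(-27)*(-26)*242)*(-1/104) = 56628*(-1/104) = -1089/2 ≈ -544.50)
-j = -1*(-1089/2) = 1089/2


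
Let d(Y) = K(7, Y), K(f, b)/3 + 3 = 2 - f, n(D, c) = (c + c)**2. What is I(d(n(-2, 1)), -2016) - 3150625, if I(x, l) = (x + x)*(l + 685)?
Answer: -3086737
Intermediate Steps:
n(D, c) = 4*c**2 (n(D, c) = (2*c)**2 = 4*c**2)
K(f, b) = -3 - 3*f (K(f, b) = -9 + 3*(2 - f) = -9 + (6 - 3*f) = -3 - 3*f)
d(Y) = -24 (d(Y) = -3 - 3*7 = -3 - 21 = -24)
I(x, l) = 2*x*(685 + l) (I(x, l) = (2*x)*(685 + l) = 2*x*(685 + l))
I(d(n(-2, 1)), -2016) - 3150625 = 2*(-24)*(685 - 2016) - 3150625 = 2*(-24)*(-1331) - 3150625 = 63888 - 3150625 = -3086737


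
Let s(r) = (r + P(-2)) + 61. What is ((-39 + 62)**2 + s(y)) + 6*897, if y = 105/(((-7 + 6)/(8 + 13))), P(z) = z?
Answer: 3765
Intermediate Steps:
y = -2205 (y = 105/((-1/21)) = 105/((-1*1/21)) = 105/(-1/21) = 105*(-21) = -2205)
s(r) = 59 + r (s(r) = (r - 2) + 61 = (-2 + r) + 61 = 59 + r)
((-39 + 62)**2 + s(y)) + 6*897 = ((-39 + 62)**2 + (59 - 2205)) + 6*897 = (23**2 - 2146) + 5382 = (529 - 2146) + 5382 = -1617 + 5382 = 3765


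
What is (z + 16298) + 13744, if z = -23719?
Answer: 6323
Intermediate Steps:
(z + 16298) + 13744 = (-23719 + 16298) + 13744 = -7421 + 13744 = 6323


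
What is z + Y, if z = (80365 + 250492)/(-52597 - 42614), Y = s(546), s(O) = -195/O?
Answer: -5108053/1332954 ≈ -3.8321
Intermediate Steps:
Y = -5/14 (Y = -195/546 = -195*1/546 = -5/14 ≈ -0.35714)
z = -330857/95211 (z = 330857/(-95211) = 330857*(-1/95211) = -330857/95211 ≈ -3.4750)
z + Y = -330857/95211 - 5/14 = -5108053/1332954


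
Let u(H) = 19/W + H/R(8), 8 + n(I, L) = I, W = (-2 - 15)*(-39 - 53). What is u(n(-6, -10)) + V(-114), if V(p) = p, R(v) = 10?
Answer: -902333/7820 ≈ -115.39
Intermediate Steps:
W = 1564 (W = -17*(-92) = 1564)
n(I, L) = -8 + I
u(H) = 19/1564 + H/10
u(n(-6, -10)) + V(-114) = (19/1564 + (-8 - 6)/10) - 114 = (19/1564 + (⅒)*(-14)) - 114 = (19/1564 - 7/5) - 114 = -10853/7820 - 114 = -902333/7820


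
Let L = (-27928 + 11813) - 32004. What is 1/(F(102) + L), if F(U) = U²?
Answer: -1/37715 ≈ -2.6515e-5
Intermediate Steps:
L = -48119 (L = -16115 - 32004 = -48119)
1/(F(102) + L) = 1/(102² - 48119) = 1/(10404 - 48119) = 1/(-37715) = -1/37715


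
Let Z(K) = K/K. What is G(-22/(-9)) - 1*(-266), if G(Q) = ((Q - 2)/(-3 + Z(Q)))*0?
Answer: 266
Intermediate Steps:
Z(K) = 1
G(Q) = 0 (G(Q) = ((Q - 2)/(-3 + 1))*0 = ((-2 + Q)/(-2))*0 = ((-2 + Q)*(-½))*0 = (1 - Q/2)*0 = 0)
G(-22/(-9)) - 1*(-266) = 0 - 1*(-266) = 0 + 266 = 266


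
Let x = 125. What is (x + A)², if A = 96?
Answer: 48841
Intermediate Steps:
(x + A)² = (125 + 96)² = 221² = 48841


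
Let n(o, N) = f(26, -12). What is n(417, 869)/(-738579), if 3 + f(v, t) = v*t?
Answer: 105/246193 ≈ 0.00042649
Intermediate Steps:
f(v, t) = -3 + t*v (f(v, t) = -3 + v*t = -3 + t*v)
n(o, N) = -315 (n(o, N) = -3 - 12*26 = -3 - 312 = -315)
n(417, 869)/(-738579) = -315/(-738579) = -315*(-1/738579) = 105/246193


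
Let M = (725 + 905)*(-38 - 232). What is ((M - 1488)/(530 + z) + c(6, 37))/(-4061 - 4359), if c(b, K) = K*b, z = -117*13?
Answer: -66159/834422 ≈ -0.079287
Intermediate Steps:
z = -1521
M = -440100 (M = 1630*(-270) = -440100)
((M - 1488)/(530 + z) + c(6, 37))/(-4061 - 4359) = ((-440100 - 1488)/(530 - 1521) + 37*6)/(-4061 - 4359) = (-441588/(-991) + 222)/(-8420) = (-441588*(-1/991) + 222)*(-1/8420) = (441588/991 + 222)*(-1/8420) = (661590/991)*(-1/8420) = -66159/834422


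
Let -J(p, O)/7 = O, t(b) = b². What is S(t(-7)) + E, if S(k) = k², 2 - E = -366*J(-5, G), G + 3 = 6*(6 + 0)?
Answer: -82143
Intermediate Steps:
G = 33 (G = -3 + 6*(6 + 0) = -3 + 6*6 = -3 + 36 = 33)
J(p, O) = -7*O
E = -84544 (E = 2 - (-366)*(-7*33) = 2 - (-366)*(-231) = 2 - 1*84546 = 2 - 84546 = -84544)
S(t(-7)) + E = ((-7)²)² - 84544 = 49² - 84544 = 2401 - 84544 = -82143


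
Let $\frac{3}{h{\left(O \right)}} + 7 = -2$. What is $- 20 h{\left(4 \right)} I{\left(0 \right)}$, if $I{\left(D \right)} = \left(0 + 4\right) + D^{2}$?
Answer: $\frac{80}{3} \approx 26.667$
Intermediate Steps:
$I{\left(D \right)} = 4 + D^{2}$
$h{\left(O \right)} = - \frac{1}{3}$ ($h{\left(O \right)} = \frac{3}{-7 - 2} = \frac{3}{-9} = 3 \left(- \frac{1}{9}\right) = - \frac{1}{3}$)
$- 20 h{\left(4 \right)} I{\left(0 \right)} = \left(-20\right) \left(- \frac{1}{3}\right) \left(4 + 0^{2}\right) = \frac{20 \left(4 + 0\right)}{3} = \frac{20}{3} \cdot 4 = \frac{80}{3}$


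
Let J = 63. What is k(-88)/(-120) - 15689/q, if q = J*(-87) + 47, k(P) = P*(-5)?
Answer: -12707/16302 ≈ -0.77948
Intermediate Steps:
k(P) = -5*P
q = -5434 (q = 63*(-87) + 47 = -5481 + 47 = -5434)
k(-88)/(-120) - 15689/q = -5*(-88)/(-120) - 15689/(-5434) = 440*(-1/120) - 15689*(-1/5434) = -11/3 + 15689/5434 = -12707/16302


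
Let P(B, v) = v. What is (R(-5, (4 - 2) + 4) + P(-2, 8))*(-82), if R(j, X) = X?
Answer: -1148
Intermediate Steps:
(R(-5, (4 - 2) + 4) + P(-2, 8))*(-82) = (((4 - 2) + 4) + 8)*(-82) = ((2 + 4) + 8)*(-82) = (6 + 8)*(-82) = 14*(-82) = -1148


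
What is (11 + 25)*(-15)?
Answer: -540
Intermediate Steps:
(11 + 25)*(-15) = 36*(-15) = -540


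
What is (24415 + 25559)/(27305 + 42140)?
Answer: 49974/69445 ≈ 0.71962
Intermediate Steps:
(24415 + 25559)/(27305 + 42140) = 49974/69445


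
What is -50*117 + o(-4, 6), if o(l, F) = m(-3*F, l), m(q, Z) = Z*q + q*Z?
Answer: -5706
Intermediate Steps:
m(q, Z) = 2*Z*q (m(q, Z) = Z*q + Z*q = 2*Z*q)
o(l, F) = -6*F*l (o(l, F) = 2*l*(-3*F) = -6*F*l)
-50*117 + o(-4, 6) = -50*117 - 6*6*(-4) = -5850 + 144 = -5706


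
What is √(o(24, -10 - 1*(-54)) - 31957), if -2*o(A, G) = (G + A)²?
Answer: I*√34269 ≈ 185.12*I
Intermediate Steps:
o(A, G) = -(A + G)²/2 (o(A, G) = -(G + A)²/2 = -(A + G)²/2)
√(o(24, -10 - 1*(-54)) - 31957) = √(-(24 + (-10 - 1*(-54)))²/2 - 31957) = √(-(24 + (-10 + 54))²/2 - 31957) = √(-(24 + 44)²/2 - 31957) = √(-½*68² - 31957) = √(-½*4624 - 31957) = √(-2312 - 31957) = √(-34269) = I*√34269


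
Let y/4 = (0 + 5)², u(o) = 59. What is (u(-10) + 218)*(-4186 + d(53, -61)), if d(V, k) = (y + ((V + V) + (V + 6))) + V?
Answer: -1071436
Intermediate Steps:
y = 100 (y = 4*(0 + 5)² = 4*5² = 4*25 = 100)
d(V, k) = 106 + 4*V (d(V, k) = (100 + ((V + V) + (V + 6))) + V = (100 + (2*V + (6 + V))) + V = (100 + (6 + 3*V)) + V = (106 + 3*V) + V = 106 + 4*V)
(u(-10) + 218)*(-4186 + d(53, -61)) = (59 + 218)*(-4186 + (106 + 4*53)) = 277*(-4186 + (106 + 212)) = 277*(-4186 + 318) = 277*(-3868) = -1071436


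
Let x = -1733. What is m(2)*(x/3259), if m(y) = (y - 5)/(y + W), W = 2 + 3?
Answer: 5199/22813 ≈ 0.22790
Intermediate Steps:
W = 5
m(y) = (-5 + y)/(5 + y) (m(y) = (y - 5)/(y + 5) = (-5 + y)/(5 + y))
m(2)*(x/3259) = ((-5 + 2)/(5 + 2))*(-1733/3259) = (-3/7)*(-1733*1/3259) = ((1/7)*(-3))*(-1733/3259) = -3/7*(-1733/3259) = 5199/22813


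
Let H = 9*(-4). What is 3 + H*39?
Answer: -1401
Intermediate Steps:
H = -36
3 + H*39 = 3 - 36*39 = 3 - 1404 = -1401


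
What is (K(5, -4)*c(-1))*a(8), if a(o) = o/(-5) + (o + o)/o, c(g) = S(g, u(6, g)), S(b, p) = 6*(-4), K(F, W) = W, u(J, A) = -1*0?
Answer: 192/5 ≈ 38.400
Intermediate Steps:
u(J, A) = 0
S(b, p) = -24
c(g) = -24
a(o) = 2 - o/5 (a(o) = o*(-⅕) + (2*o)/o = -o/5 + 2 = 2 - o/5)
(K(5, -4)*c(-1))*a(8) = (-4*(-24))*(2 - ⅕*8) = 96*(2 - 8/5) = 96*(⅖) = 192/5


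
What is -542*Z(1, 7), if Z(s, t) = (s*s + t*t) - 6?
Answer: -23848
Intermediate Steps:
Z(s, t) = -6 + s² + t² (Z(s, t) = (s² + t²) - 6 = -6 + s² + t²)
-542*Z(1, 7) = -542*(-6 + 1² + 7²) = -542*(-6 + 1 + 49) = -542*44 = -23848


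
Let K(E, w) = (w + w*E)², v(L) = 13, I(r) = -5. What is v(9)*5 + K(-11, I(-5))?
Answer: 2565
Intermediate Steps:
K(E, w) = (w + E*w)²
v(9)*5 + K(-11, I(-5)) = 13*5 + (-5)²*(1 - 11)² = 65 + 25*(-10)² = 65 + 25*100 = 65 + 2500 = 2565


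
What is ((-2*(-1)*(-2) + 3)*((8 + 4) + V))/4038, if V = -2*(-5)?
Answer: -11/2019 ≈ -0.0054482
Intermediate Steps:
V = 10
((-2*(-1)*(-2) + 3)*((8 + 4) + V))/4038 = ((-2*(-1)*(-2) + 3)*((8 + 4) + 10))/4038 = ((-(-2)*(-2) + 3)*(12 + 10))*(1/4038) = ((-1*4 + 3)*22)*(1/4038) = ((-4 + 3)*22)*(1/4038) = -1*22*(1/4038) = -22*1/4038 = -11/2019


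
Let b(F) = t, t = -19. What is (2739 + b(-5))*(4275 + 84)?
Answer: 11856480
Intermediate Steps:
b(F) = -19
(2739 + b(-5))*(4275 + 84) = (2739 - 19)*(4275 + 84) = 2720*4359 = 11856480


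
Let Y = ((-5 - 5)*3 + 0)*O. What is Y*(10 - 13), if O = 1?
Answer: 90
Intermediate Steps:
Y = -30 (Y = ((-5 - 5)*3 + 0)*1 = (-10*3 + 0)*1 = (-30 + 0)*1 = -30*1 = -30)
Y*(10 - 13) = -30*(10 - 13) = -30*(-3) = 90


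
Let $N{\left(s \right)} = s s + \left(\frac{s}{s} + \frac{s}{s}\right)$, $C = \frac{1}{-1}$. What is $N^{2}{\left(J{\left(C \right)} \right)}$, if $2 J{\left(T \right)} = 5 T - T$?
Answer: $36$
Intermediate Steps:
$C = -1$
$J{\left(T \right)} = 2 T$ ($J{\left(T \right)} = \frac{5 T - T}{2} = \frac{4 T}{2} = 2 T$)
$N{\left(s \right)} = 2 + s^{2}$ ($N{\left(s \right)} = s^{2} + \left(1 + 1\right) = s^{2} + 2 = 2 + s^{2}$)
$N^{2}{\left(J{\left(C \right)} \right)} = \left(2 + \left(2 \left(-1\right)\right)^{2}\right)^{2} = \left(2 + \left(-2\right)^{2}\right)^{2} = \left(2 + 4\right)^{2} = 6^{2} = 36$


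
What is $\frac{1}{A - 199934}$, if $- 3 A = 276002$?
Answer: $- \frac{3}{875804} \approx -3.4254 \cdot 10^{-6}$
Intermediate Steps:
$A = - \frac{276002}{3}$ ($A = \left(- \frac{1}{3}\right) 276002 = - \frac{276002}{3} \approx -92001.0$)
$\frac{1}{A - 199934} = \frac{1}{- \frac{276002}{3} - 199934} = \frac{1}{- \frac{875804}{3}} = - \frac{3}{875804}$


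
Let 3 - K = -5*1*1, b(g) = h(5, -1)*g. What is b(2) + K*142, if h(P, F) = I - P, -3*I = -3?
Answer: 1128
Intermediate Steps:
I = 1 (I = -⅓*(-3) = 1)
h(P, F) = 1 - P
b(g) = -4*g (b(g) = (1 - 1*5)*g = (1 - 5)*g = -4*g)
K = 8 (K = 3 - (-5*1) = 3 - (-5) = 3 - 1*(-5) = 3 + 5 = 8)
b(2) + K*142 = -4*2 + 8*142 = -8 + 1136 = 1128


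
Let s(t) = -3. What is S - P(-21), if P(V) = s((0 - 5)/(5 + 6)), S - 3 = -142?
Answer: -136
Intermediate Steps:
S = -139 (S = 3 - 142 = -139)
P(V) = -3
S - P(-21) = -139 - 1*(-3) = -139 + 3 = -136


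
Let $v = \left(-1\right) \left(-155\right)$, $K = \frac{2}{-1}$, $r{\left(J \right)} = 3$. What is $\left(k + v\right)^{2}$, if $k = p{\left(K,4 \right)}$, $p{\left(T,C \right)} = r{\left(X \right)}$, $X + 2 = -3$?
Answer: $24964$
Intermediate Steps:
$X = -5$ ($X = -2 - 3 = -5$)
$K = -2$ ($K = 2 \left(-1\right) = -2$)
$v = 155$
$p{\left(T,C \right)} = 3$
$k = 3$
$\left(k + v\right)^{2} = \left(3 + 155\right)^{2} = 158^{2} = 24964$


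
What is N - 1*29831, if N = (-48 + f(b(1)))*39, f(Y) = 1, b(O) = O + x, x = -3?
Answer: -31664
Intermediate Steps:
b(O) = -3 + O (b(O) = O - 3 = -3 + O)
N = -1833 (N = (-48 + 1)*39 = -47*39 = -1833)
N - 1*29831 = -1833 - 1*29831 = -1833 - 29831 = -31664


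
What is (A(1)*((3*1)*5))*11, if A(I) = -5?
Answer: -825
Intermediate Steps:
(A(1)*((3*1)*5))*11 = -5*3*1*5*11 = -15*5*11 = -5*15*11 = -75*11 = -825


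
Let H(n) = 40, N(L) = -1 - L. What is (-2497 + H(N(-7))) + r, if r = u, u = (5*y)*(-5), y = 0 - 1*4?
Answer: -2357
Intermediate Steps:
y = -4 (y = 0 - 4 = -4)
u = 100 (u = (5*(-4))*(-5) = -20*(-5) = 100)
r = 100
(-2497 + H(N(-7))) + r = (-2497 + 40) + 100 = -2457 + 100 = -2357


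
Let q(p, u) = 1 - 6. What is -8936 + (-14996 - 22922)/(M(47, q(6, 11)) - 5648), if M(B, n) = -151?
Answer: -51781946/5799 ≈ -8929.5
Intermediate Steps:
q(p, u) = -5
-8936 + (-14996 - 22922)/(M(47, q(6, 11)) - 5648) = -8936 + (-14996 - 22922)/(-151 - 5648) = -8936 - 37918/(-5799) = -8936 - 37918*(-1/5799) = -8936 + 37918/5799 = -51781946/5799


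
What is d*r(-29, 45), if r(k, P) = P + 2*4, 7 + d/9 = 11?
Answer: 1908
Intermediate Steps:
d = 36 (d = -63 + 9*11 = -63 + 99 = 36)
r(k, P) = 8 + P (r(k, P) = P + 8 = 8 + P)
d*r(-29, 45) = 36*(8 + 45) = 36*53 = 1908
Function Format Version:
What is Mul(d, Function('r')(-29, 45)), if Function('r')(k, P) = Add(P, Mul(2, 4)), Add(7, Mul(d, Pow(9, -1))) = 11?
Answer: 1908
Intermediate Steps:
d = 36 (d = Add(-63, Mul(9, 11)) = Add(-63, 99) = 36)
Function('r')(k, P) = Add(8, P) (Function('r')(k, P) = Add(P, 8) = Add(8, P))
Mul(d, Function('r')(-29, 45)) = Mul(36, Add(8, 45)) = Mul(36, 53) = 1908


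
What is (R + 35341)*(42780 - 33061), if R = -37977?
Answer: -25619284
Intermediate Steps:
(R + 35341)*(42780 - 33061) = (-37977 + 35341)*(42780 - 33061) = -2636*9719 = -25619284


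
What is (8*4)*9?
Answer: 288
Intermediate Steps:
(8*4)*9 = 32*9 = 288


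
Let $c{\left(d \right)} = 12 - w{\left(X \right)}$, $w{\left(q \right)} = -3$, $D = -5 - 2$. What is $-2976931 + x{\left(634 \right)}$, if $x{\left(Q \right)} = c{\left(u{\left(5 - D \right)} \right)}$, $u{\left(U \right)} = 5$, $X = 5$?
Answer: $-2976916$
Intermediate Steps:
$D = -7$ ($D = -5 - 2 = -7$)
$c{\left(d \right)} = 15$ ($c{\left(d \right)} = 12 - -3 = 12 + 3 = 15$)
$x{\left(Q \right)} = 15$
$-2976931 + x{\left(634 \right)} = -2976931 + 15 = -2976916$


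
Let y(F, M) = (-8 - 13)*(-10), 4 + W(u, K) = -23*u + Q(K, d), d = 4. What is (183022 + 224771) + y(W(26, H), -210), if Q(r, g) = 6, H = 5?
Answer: 408003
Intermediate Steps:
W(u, K) = 2 - 23*u (W(u, K) = -4 + (-23*u + 6) = -4 + (6 - 23*u) = 2 - 23*u)
y(F, M) = 210 (y(F, M) = -21*(-10) = 210)
(183022 + 224771) + y(W(26, H), -210) = (183022 + 224771) + 210 = 407793 + 210 = 408003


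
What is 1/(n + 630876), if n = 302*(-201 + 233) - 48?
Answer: 1/640492 ≈ 1.5613e-6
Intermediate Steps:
n = 9616 (n = 302*32 - 48 = 9664 - 48 = 9616)
1/(n + 630876) = 1/(9616 + 630876) = 1/640492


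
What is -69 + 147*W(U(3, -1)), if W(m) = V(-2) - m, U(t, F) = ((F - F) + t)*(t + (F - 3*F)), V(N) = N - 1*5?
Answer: -3303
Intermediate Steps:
V(N) = -5 + N (V(N) = N - 5 = -5 + N)
U(t, F) = t*(t - 2*F) (U(t, F) = (0 + t)*(t - 2*F) = t*(t - 2*F))
W(m) = -7 - m (W(m) = (-5 - 2) - m = -7 - m)
-69 + 147*W(U(3, -1)) = -69 + 147*(-7 - 3*(3 - 2*(-1))) = -69 + 147*(-7 - 3*(3 + 2)) = -69 + 147*(-7 - 3*5) = -69 + 147*(-7 - 1*15) = -69 + 147*(-7 - 15) = -69 + 147*(-22) = -69 - 3234 = -3303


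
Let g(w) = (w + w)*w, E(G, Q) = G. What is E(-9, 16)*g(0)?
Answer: 0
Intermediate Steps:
g(w) = 2*w**2 (g(w) = (2*w)*w = 2*w**2)
E(-9, 16)*g(0) = -18*0**2 = -18*0 = -9*0 = 0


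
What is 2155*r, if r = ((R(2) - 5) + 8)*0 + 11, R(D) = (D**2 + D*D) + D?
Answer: 23705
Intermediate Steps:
R(D) = D + 2*D**2 (R(D) = (D**2 + D**2) + D = 2*D**2 + D = D + 2*D**2)
r = 11 (r = ((2*(1 + 2*2) - 5) + 8)*0 + 11 = ((2*(1 + 4) - 5) + 8)*0 + 11 = ((2*5 - 5) + 8)*0 + 11 = ((10 - 5) + 8)*0 + 11 = (5 + 8)*0 + 11 = 13*0 + 11 = 0 + 11 = 11)
2155*r = 2155*11 = 23705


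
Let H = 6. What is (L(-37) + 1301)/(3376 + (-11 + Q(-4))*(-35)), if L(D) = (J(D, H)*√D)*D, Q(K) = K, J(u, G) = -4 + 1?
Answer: 1301/3901 + 111*I*√37/3901 ≈ 0.3335 + 0.17308*I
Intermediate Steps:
J(u, G) = -3
L(D) = -3*D^(3/2) (L(D) = (-3*√D)*D = -3*D^(3/2))
(L(-37) + 1301)/(3376 + (-11 + Q(-4))*(-35)) = (-(-111)*I*√37 + 1301)/(3376 + (-11 - 4)*(-35)) = (-(-111)*I*√37 + 1301)/(3376 - 15*(-35)) = (111*I*√37 + 1301)/(3376 + 525) = (1301 + 111*I*√37)/3901 = (1301 + 111*I*√37)*(1/3901) = 1301/3901 + 111*I*√37/3901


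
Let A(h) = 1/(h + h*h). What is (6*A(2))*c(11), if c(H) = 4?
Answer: 4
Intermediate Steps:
A(h) = 1/(h + h**2)
(6*A(2))*c(11) = (6*(1/(2*(1 + 2))))*4 = (6*((1/2)/3))*4 = (6*((1/2)*(1/3)))*4 = (6*(1/6))*4 = 1*4 = 4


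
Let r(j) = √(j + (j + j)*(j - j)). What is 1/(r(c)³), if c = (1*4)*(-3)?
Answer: I*√3/72 ≈ 0.024056*I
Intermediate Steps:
c = -12 (c = 4*(-3) = -12)
r(j) = √j (r(j) = √(j + (2*j)*0) = √(j + 0) = √j)
1/(r(c)³) = 1/((√(-12))³) = 1/((2*I*√3)³) = 1/(-24*I*√3) = I*√3/72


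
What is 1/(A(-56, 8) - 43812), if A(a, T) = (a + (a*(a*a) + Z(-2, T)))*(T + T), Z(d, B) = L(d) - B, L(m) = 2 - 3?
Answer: -1/2854708 ≈ -3.5030e-7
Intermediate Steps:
L(m) = -1
Z(d, B) = -1 - B
A(a, T) = 2*T*(-1 + a + a³ - T) (A(a, T) = (a + (a*(a*a) + (-1 - T)))*(T + T) = (a + (a*a² + (-1 - T)))*(2*T) = (a + (a³ + (-1 - T)))*(2*T) = (a + (-1 + a³ - T))*(2*T) = (-1 + a + a³ - T)*(2*T) = 2*T*(-1 + a + a³ - T))
1/(A(-56, 8) - 43812) = 1/(2*8*(-1 - 56 + (-56)³ - 1*8) - 43812) = 1/(2*8*(-1 - 56 - 175616 - 8) - 43812) = 1/(2*8*(-175681) - 43812) = 1/(-2810896 - 43812) = 1/(-2854708) = -1/2854708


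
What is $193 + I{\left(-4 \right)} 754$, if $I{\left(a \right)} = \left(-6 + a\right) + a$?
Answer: $-10363$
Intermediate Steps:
$I{\left(a \right)} = -6 + 2 a$
$193 + I{\left(-4 \right)} 754 = 193 + \left(-6 + 2 \left(-4\right)\right) 754 = 193 + \left(-6 - 8\right) 754 = 193 - 10556 = -10363$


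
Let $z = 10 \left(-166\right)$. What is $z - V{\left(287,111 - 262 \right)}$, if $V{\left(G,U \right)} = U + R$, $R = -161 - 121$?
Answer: $-1227$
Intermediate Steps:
$z = -1660$
$R = -282$ ($R = -161 - 121 = -282$)
$V{\left(G,U \right)} = -282 + U$ ($V{\left(G,U \right)} = U - 282 = -282 + U$)
$z - V{\left(287,111 - 262 \right)} = -1660 - \left(-282 + \left(111 - 262\right)\right) = -1660 - \left(-282 - 151\right) = -1660 - -433 = -1660 + 433 = -1227$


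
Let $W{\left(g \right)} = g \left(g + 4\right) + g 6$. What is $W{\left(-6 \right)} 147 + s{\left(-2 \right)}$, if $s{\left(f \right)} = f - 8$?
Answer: $-3538$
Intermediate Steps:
$s{\left(f \right)} = -8 + f$
$W{\left(g \right)} = 6 g + g \left(4 + g\right)$ ($W{\left(g \right)} = g \left(4 + g\right) + 6 g = 6 g + g \left(4 + g\right)$)
$W{\left(-6 \right)} 147 + s{\left(-2 \right)} = - 6 \left(10 - 6\right) 147 - 10 = \left(-6\right) 4 \cdot 147 - 10 = \left(-24\right) 147 - 10 = -3528 - 10 = -3538$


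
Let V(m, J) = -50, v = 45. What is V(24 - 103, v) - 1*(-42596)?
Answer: 42546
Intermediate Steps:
V(24 - 103, v) - 1*(-42596) = -50 - 1*(-42596) = -50 + 42596 = 42546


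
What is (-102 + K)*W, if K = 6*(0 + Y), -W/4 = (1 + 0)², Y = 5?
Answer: 288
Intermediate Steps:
W = -4 (W = -4*(1 + 0)² = -4*1² = -4*1 = -4)
K = 30 (K = 6*(0 + 5) = 6*5 = 30)
(-102 + K)*W = (-102 + 30)*(-4) = -72*(-4) = 288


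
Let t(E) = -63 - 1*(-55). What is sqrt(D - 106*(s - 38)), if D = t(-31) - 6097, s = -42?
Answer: 5*sqrt(95) ≈ 48.734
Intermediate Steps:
t(E) = -8 (t(E) = -63 + 55 = -8)
D = -6105 (D = -8 - 6097 = -6105)
sqrt(D - 106*(s - 38)) = sqrt(-6105 - 106*(-42 - 38)) = sqrt(-6105 - 106*(-80)) = sqrt(-6105 + 8480) = sqrt(2375) = 5*sqrt(95)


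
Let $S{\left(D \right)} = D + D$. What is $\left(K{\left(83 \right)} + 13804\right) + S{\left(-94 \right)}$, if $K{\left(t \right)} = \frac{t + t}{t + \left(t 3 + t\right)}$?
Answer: $\frac{68082}{5} \approx 13616.0$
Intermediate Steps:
$S{\left(D \right)} = 2 D$
$K{\left(t \right)} = \frac{2}{5}$ ($K{\left(t \right)} = \frac{2 t}{t + \left(3 t + t\right)} = \frac{2 t}{t + 4 t} = \frac{2 t}{5 t} = 2 t \frac{1}{5 t} = \frac{2}{5}$)
$\left(K{\left(83 \right)} + 13804\right) + S{\left(-94 \right)} = \left(\frac{2}{5} + 13804\right) + 2 \left(-94\right) = \frac{69022}{5} - 188 = \frac{68082}{5}$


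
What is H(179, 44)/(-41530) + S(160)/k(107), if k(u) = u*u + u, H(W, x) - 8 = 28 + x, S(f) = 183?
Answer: 222517/15997356 ≈ 0.013910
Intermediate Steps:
H(W, x) = 36 + x (H(W, x) = 8 + (28 + x) = 36 + x)
k(u) = u + u**2 (k(u) = u**2 + u = u + u**2)
H(179, 44)/(-41530) + S(160)/k(107) = (36 + 44)/(-41530) + 183/((107*(1 + 107))) = 80*(-1/41530) + 183/((107*108)) = -8/4153 + 183/11556 = -8/4153 + 183*(1/11556) = -8/4153 + 61/3852 = 222517/15997356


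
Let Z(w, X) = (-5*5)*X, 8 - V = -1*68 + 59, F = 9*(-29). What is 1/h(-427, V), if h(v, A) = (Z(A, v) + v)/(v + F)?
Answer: -86/1281 ≈ -0.067135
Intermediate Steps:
F = -261
V = 17 (V = 8 - (-1*68 + 59) = 8 - (-68 + 59) = 8 - 1*(-9) = 8 + 9 = 17)
Z(w, X) = -25*X
h(v, A) = -24*v/(-261 + v) (h(v, A) = (-25*v + v)/(v - 261) = (-24*v)/(-261 + v) = -24*v/(-261 + v))
1/h(-427, V) = 1/(-24*(-427)/(-261 - 427)) = 1/(-24*(-427)/(-688)) = 1/(-24*(-427)*(-1/688)) = 1/(-1281/86) = -86/1281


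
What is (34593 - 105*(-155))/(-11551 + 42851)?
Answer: 12717/7825 ≈ 1.6252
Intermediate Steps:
(34593 - 105*(-155))/(-11551 + 42851) = (34593 + 16275)/31300 = 50868*(1/31300) = 12717/7825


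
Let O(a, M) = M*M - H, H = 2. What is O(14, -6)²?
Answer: 1156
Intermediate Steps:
O(a, M) = -2 + M² (O(a, M) = M*M - 1*2 = M² - 2 = -2 + M²)
O(14, -6)² = (-2 + (-6)²)² = (-2 + 36)² = 34² = 1156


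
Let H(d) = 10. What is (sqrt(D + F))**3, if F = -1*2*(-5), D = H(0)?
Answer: 40*sqrt(5) ≈ 89.443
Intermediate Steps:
D = 10
F = 10 (F = -2*(-5) = 10)
(sqrt(D + F))**3 = (sqrt(10 + 10))**3 = (sqrt(20))**3 = (2*sqrt(5))**3 = 40*sqrt(5)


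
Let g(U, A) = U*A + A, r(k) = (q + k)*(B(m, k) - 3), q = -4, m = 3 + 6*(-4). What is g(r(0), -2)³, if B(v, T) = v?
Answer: -7301384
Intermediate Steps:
m = -21 (m = 3 - 24 = -21)
r(k) = 96 - 24*k (r(k) = (-4 + k)*(-21 - 3) = (-4 + k)*(-24) = 96 - 24*k)
g(U, A) = A + A*U (g(U, A) = A*U + A = A + A*U)
g(r(0), -2)³ = (-2*(1 + (96 - 24*0)))³ = (-2*(1 + (96 + 0)))³ = (-2*(1 + 96))³ = (-2*97)³ = (-194)³ = -7301384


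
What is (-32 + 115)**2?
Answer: 6889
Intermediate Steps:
(-32 + 115)**2 = 83**2 = 6889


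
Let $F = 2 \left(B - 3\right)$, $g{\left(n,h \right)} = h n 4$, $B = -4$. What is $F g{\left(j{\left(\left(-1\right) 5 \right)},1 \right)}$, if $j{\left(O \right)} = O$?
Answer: $280$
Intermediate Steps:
$g{\left(n,h \right)} = 4 h n$
$F = -14$ ($F = 2 \left(-4 - 3\right) = 2 \left(-7\right) = -14$)
$F g{\left(j{\left(\left(-1\right) 5 \right)},1 \right)} = - 14 \cdot 4 \cdot 1 \left(\left(-1\right) 5\right) = - 14 \cdot 4 \cdot 1 \left(-5\right) = \left(-14\right) \left(-20\right) = 280$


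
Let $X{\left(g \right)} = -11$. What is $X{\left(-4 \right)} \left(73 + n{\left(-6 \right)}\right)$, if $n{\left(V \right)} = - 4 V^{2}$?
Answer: $781$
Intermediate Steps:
$X{\left(-4 \right)} \left(73 + n{\left(-6 \right)}\right) = - 11 \left(73 - 4 \left(-6\right)^{2}\right) = - 11 \left(73 - 144\right) = \left(-11\right) \left(-71\right) = 781$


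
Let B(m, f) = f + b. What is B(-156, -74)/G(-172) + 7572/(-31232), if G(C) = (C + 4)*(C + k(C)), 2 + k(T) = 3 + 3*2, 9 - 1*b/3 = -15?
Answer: -6561197/27054720 ≈ -0.24252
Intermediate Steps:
b = 72 (b = 27 - 3*(-15) = 27 + 45 = 72)
k(T) = 7 (k(T) = -2 + (3 + 3*2) = -2 + (3 + 6) = -2 + 9 = 7)
B(m, f) = 72 + f (B(m, f) = f + 72 = 72 + f)
G(C) = (4 + C)*(7 + C) (G(C) = (C + 4)*(C + 7) = (4 + C)*(7 + C))
B(-156, -74)/G(-172) + 7572/(-31232) = (72 - 74)/(28 + (-172)² + 11*(-172)) + 7572/(-31232) = -2/(28 + 29584 - 1892) + 7572*(-1/31232) = -2/27720 - 1893/7808 = -2*1/27720 - 1893/7808 = -1/13860 - 1893/7808 = -6561197/27054720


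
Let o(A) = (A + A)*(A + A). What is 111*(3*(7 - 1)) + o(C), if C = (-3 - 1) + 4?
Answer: 1998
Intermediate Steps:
C = 0 (C = -4 + 4 = 0)
o(A) = 4*A² (o(A) = (2*A)*(2*A) = 4*A²)
111*(3*(7 - 1)) + o(C) = 111*(3*(7 - 1)) + 4*0² = 111*(3*6) + 4*0 = 111*18 + 0 = 1998 + 0 = 1998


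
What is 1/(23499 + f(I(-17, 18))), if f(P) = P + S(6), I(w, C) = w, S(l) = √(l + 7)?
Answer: 23482/551404311 - √13/551404311 ≈ 4.2579e-5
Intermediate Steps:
S(l) = √(7 + l)
f(P) = P + √13 (f(P) = P + √(7 + 6) = P + √13)
1/(23499 + f(I(-17, 18))) = 1/(23499 + (-17 + √13)) = 1/(23482 + √13)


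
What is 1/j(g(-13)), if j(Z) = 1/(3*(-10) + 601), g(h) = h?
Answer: 571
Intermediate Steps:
j(Z) = 1/571 (j(Z) = 1/(-30 + 601) = 1/571)
1/j(g(-13)) = 1/(1/571) = 571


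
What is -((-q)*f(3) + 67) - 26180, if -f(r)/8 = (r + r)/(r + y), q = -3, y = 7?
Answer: -131163/5 ≈ -26233.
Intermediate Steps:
f(r) = -16*r/(7 + r) (f(r) = -8*(r + r)/(r + 7) = -8*2*r/(7 + r) = -16*r/(7 + r))
-((-q)*f(3) + 67) - 26180 = -((-1*(-3))*(-16*3/(7 + 3)) + 67) - 26180 = -(3*(-16*3/10) + 67) - 26180 = -(3*(-16*3*⅒) + 67) - 26180 = -(3*(-24/5) + 67) - 26180 = -(-72/5 + 67) - 26180 = -1*263/5 - 26180 = -263/5 - 26180 = -131163/5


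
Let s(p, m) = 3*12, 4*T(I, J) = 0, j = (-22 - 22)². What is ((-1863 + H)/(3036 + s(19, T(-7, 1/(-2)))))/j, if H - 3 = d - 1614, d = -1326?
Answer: -25/30976 ≈ -0.00080708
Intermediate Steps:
j = 1936 (j = (-44)² = 1936)
T(I, J) = 0 (T(I, J) = (¼)*0 = 0)
s(p, m) = 36
H = -2937 (H = 3 + (-1326 - 1614) = 3 - 2940 = -2937)
((-1863 + H)/(3036 + s(19, T(-7, 1/(-2)))))/j = ((-1863 - 2937)/(3036 + 36))/1936 = -4800/3072*(1/1936) = -4800*1/3072*(1/1936) = -25/16*1/1936 = -25/30976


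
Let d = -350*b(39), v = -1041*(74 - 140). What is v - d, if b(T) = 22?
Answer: 76406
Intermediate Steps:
v = 68706 (v = -1041*(-66) = 68706)
d = -7700 (d = -350*22 = -7700)
v - d = 68706 - 1*(-7700) = 68706 + 7700 = 76406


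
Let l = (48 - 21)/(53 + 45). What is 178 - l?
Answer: 17417/98 ≈ 177.72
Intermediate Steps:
l = 27/98 ≈ 0.27551
178 - l = 178 - 1*27/98 = 178 - 27/98 = 17417/98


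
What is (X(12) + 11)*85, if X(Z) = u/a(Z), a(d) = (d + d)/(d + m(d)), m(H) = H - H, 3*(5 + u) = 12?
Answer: 1785/2 ≈ 892.50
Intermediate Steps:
u = -1 (u = -5 + (⅓)*12 = -5 + 4 = -1)
m(H) = 0
a(d) = 2 (a(d) = (d + d)/(d + 0) = (2*d)/d = 2)
X(Z) = -½ (X(Z) = -1/2 = -1*½ = -½)
(X(12) + 11)*85 = (-½ + 11)*85 = (21/2)*85 = 1785/2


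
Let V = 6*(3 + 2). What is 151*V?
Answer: 4530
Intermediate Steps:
V = 30 (V = 6*5 = 30)
151*V = 151*30 = 4530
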